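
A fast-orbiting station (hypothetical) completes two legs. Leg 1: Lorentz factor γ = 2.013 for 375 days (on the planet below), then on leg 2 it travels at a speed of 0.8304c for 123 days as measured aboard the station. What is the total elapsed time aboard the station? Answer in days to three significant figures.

τ = 309 days

Leg 1: γ = 2.013; τ_1 = 375/2.013 = 186.3 days.
Leg 2: 123 days is already measured aboard the station.
Total: 186.3 + 123.0 days.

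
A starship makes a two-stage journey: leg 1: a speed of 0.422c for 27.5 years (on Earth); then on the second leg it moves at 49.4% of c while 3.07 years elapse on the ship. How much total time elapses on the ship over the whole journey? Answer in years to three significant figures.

τ = 28.0 years

Leg 1: γ = 1/√(1 − 0.422²) = 1/√0.8219 = 1.103; τ_1 = 27.5/1.103 = 24.93 years.
Leg 2: 3.07 years is already measured on the ship.
Total: 24.93 + 3.070 years.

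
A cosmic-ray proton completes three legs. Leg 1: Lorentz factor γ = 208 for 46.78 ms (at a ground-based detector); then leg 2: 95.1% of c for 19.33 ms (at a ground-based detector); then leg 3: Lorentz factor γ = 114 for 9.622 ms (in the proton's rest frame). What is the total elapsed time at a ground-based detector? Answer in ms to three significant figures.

Leg 1: 46.78 ms is already measured at a ground-based detector.
Leg 2: 19.33 ms is already measured at a ground-based detector.
Leg 3: γ = 114; Δt_3 = 114.0 × 9.622 = 1097 ms.
Total: 46.78 + 19.33 + 1097 ms.

Δt = 1160 ms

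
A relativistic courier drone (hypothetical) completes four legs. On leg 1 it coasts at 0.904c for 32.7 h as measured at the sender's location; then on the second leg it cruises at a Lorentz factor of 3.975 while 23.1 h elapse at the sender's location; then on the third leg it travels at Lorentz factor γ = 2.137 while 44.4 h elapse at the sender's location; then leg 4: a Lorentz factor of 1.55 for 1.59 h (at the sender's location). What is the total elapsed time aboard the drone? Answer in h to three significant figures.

τ = 41.6 h

Leg 1: γ = 1/√(1 − 0.904²) = 1/√0.1828 = 2.339; τ_1 = 32.7/2.339 = 13.98 h.
Leg 2: γ = 3.975; τ_2 = 23.1/3.975 = 5.811 h.
Leg 3: γ = 2.137; τ_3 = 44.4/2.137 = 20.78 h.
Leg 4: γ = 1.55; τ_4 = 1.59/1.550 = 1.026 h.
Total: 13.98 + 5.811 + 20.78 + 1.026 h.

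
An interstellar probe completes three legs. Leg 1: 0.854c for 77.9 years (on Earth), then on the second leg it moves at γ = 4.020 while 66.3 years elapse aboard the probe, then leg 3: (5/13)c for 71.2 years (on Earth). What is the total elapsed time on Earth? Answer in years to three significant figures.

Δt = 416 years

Leg 1: 77.9 years is already measured on Earth.
Leg 2: γ = 4.020; Δt_2 = 4.020 × 66.3 = 266.5 years.
Leg 3: 71.2 years is already measured on Earth.
Total: 77.90 + 266.5 + 71.20 years.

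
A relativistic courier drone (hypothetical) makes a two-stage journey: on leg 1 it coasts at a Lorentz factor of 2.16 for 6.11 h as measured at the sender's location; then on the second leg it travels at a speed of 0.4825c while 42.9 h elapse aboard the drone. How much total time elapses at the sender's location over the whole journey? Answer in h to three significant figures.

Leg 1: 6.11 h is already measured at the sender's location.
Leg 2: γ = 1/√(1 − 0.4825²) = 1/√0.7672 = 1.142; Δt_2 = 1.142 × 42.9 = 48.98 h.
Total: 6.110 + 48.98 h.

Δt = 55.1 h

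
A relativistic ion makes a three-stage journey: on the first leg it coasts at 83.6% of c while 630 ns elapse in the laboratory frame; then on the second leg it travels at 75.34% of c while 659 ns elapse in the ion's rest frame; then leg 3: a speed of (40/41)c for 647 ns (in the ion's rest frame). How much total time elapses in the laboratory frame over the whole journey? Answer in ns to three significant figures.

Leg 1: 630 ns is already measured in the laboratory frame.
Leg 2: β = 0.7534; γ = 1/√(1 − 0.7534²) = 1/√0.4324 = 1.521; Δt_2 = 1.521 × 659 = 1002 ns.
Leg 3: γ = 1/√(1 − (40/41)²) = 41/9 ≈ 4.556; Δt_3 = 4.556 × 647 = 2947 ns.
Total: 630.0 + 1002 + 2947 ns.

Δt = 4580 ns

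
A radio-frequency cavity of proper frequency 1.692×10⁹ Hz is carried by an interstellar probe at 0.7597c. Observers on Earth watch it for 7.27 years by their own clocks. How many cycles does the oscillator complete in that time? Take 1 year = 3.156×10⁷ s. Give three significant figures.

γ = 1/√(1 − 0.7597²) = 1/√0.4229 = 1.538
During 7.27 years of lab time, the oscillator's proper time advances by τ = Δt/γ = 7.27/1.538 = 4.727 years = 1.492×10⁸ s.
N = f × τ = 1.692×10⁹ × 1.492×10⁸ = 2.524×10¹⁷.

N = 2.52×10¹⁷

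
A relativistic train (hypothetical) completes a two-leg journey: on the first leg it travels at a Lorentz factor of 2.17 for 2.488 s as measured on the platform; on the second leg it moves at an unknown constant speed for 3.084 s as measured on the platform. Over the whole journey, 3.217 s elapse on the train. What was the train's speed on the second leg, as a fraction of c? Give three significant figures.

β = 0.741

Leg 1: γ = 2.17; τ_1 = 2.488/2.170 = 1.147 s.
Leg 2: speed unknown; τ_2 = 3.084/γ_2.
Total proper time: 1.147 + τ_2 = 3.217, so τ_2 = 3.217 − 1.147 = 2.070 s.
γ_2 = 3.084/2.070 = 1.490; β = √(1 − 1/γ²) = √0.5493.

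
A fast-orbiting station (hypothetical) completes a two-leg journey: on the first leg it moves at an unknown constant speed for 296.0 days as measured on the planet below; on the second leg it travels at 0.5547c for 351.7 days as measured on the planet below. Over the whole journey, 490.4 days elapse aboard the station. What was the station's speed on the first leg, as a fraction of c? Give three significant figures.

Leg 1: speed unknown; τ_1 = 296.0/γ_1.
Leg 2: γ = 1/√(1 − 0.5547²) = 1/√0.6923 = 1.202; τ_2 = 351.7/1.202 = 292.6 days.
Total proper time: τ_1 + 292.6 = 490.4, so τ_1 = 490.4 − 292.6 = 197.8 days.
γ_1 = 296.0/197.8 = 1.497; β = √(1 − 1/γ²) = √0.5536.

β = 0.744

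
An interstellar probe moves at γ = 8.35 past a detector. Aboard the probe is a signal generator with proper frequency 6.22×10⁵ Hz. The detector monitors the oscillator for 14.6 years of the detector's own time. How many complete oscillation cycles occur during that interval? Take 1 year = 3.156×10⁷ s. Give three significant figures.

N = 3.43×10¹³

γ = 8.35
During 14.6 years of lab time, the oscillator's proper time advances by τ = Δt/γ = 14.6/8.350 = 1.749 years = 5.518×10⁷ s.
N = f × τ = 6.22×10⁵ × 5.518×10⁷ = 3.432×10¹³.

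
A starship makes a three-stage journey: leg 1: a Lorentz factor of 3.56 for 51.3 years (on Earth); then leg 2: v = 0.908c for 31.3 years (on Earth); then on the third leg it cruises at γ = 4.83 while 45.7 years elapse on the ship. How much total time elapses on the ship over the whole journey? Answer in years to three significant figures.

Leg 1: γ = 3.56; τ_1 = 51.3/3.560 = 14.41 years.
Leg 2: γ = 1/√(1 − 0.908²) = 1/√0.1755 = 2.387; τ_2 = 31.3/2.387 = 13.11 years.
Leg 3: 45.7 years is already measured on the ship.
Total: 14.41 + 13.11 + 45.70 years.

τ = 73.2 years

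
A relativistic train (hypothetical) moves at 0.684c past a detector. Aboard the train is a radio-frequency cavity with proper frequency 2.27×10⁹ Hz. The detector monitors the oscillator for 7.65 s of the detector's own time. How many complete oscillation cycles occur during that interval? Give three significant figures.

N = 1.27×10¹⁰

γ = 1/√(1 − 0.684²) = 1/√0.5321 = 1.371
During 7.65 s of lab time, the oscillator's proper time advances by τ = Δt/γ = 7.65/1.371 = 5.581 s = 5.581×10⁰ s.
N = f × τ = 2.27×10⁹ × 5.581×10⁰ = 1.267×10¹⁰.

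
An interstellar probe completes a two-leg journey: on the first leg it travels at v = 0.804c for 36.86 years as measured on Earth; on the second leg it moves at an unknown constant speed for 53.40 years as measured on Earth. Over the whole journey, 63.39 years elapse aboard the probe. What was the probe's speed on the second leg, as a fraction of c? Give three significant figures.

Leg 1: γ = 1/√(1 − 0.804²) = 1/√0.3536 = 1.682; τ_1 = 36.86/1.682 = 21.92 years.
Leg 2: speed unknown; τ_2 = 53.40/γ_2.
Total proper time: 21.92 + τ_2 = 63.39, so τ_2 = 63.39 − 21.92 = 41.47 years.
γ_2 = 53.40/41.47 = 1.288; β = √(1 − 1/γ²) = √0.3968.

β = 0.630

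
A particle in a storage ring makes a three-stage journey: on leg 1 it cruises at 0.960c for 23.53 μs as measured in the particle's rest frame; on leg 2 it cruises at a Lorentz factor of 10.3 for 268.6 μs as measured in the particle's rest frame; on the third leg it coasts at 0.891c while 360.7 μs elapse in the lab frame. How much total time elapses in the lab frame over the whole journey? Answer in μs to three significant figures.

Δt = 3210 μs

Leg 1: γ = 1/√(1 − 0.960²) = 25/7 ≈ 3.571; Δt_1 = 3.571 × 23.53 = 84.04 μs.
Leg 2: γ = 10.3; Δt_2 = 10.30 × 268.6 = 2767 μs.
Leg 3: 360.7 μs is already measured in the lab frame.
Total: 84.04 + 2767 + 360.7 μs.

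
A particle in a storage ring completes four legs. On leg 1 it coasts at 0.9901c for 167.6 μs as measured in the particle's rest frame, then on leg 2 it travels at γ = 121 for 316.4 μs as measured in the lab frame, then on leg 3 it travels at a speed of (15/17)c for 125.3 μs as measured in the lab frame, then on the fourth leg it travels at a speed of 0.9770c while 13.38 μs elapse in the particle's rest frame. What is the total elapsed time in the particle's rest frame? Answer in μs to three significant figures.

τ = 243 μs

Leg 1: 167.6 μs is already measured in the particle's rest frame.
Leg 2: γ = 121; τ_2 = 316.4/121.0 = 2.615 μs.
Leg 3: γ = 1/√(1 − (15/17)²) = 17/8 = 2.125; τ_3 = 125.3/2.125 = 58.96 μs.
Leg 4: 13.38 μs is already measured in the particle's rest frame.
Total: 167.6 + 2.615 + 58.96 + 13.38 μs.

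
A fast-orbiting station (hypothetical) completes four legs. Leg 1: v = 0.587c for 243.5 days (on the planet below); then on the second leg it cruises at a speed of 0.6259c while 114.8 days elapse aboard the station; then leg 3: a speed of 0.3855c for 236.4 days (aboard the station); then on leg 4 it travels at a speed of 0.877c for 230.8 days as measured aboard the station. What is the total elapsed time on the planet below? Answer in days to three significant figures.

Leg 1: 243.5 days is already measured on the planet below.
Leg 2: γ = 1/√(1 − 0.6259²) = 1/√0.6082 = 1.282; Δt_2 = 1.282 × 114.8 = 147.2 days.
Leg 3: γ = 1/√(1 − 0.3855²) = 1/√0.8514 = 1.084; Δt_3 = 1.084 × 236.4 = 256.2 days.
Leg 4: γ = 1/√(1 − 0.877²) = 1/√0.2309 = 2.081; Δt_4 = 2.081 × 230.8 = 480.3 days.
Total: 243.5 + 147.2 + 256.2 + 480.3 days.

Δt = 1130 days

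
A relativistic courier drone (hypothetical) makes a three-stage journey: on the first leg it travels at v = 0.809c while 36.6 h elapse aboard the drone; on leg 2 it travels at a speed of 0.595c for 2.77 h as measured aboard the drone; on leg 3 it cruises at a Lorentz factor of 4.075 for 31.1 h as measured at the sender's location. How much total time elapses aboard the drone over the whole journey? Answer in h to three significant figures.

τ = 47.0 h

Leg 1: 36.6 h is already measured aboard the drone.
Leg 2: 2.77 h is already measured aboard the drone.
Leg 3: γ = 4.075; τ_3 = 31.1/4.075 = 7.632 h.
Total: 36.60 + 2.770 + 7.632 h.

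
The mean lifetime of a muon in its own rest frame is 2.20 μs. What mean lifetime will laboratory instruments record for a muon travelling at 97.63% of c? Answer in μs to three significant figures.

β = 0.9763; γ = 1/√(1 − 0.9763²) = 1/√0.04684 = 4.621
The rest-frame lifetime is the proper time; the lab measures the dilated interval Δt = γτ₀ = 4.621 × 2.20 μs.

Δt = 10.2 μs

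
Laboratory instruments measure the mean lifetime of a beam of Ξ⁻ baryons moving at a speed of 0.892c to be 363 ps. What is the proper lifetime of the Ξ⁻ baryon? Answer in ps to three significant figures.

γ = 1/√(1 − 0.892²) = 1/√0.2043 = 2.212
The lab-frame lifetime is the dilated interval; the proper lifetime is τ₀ = Δt/γ = 363/2.212 ps.

τ₀ = 164 ps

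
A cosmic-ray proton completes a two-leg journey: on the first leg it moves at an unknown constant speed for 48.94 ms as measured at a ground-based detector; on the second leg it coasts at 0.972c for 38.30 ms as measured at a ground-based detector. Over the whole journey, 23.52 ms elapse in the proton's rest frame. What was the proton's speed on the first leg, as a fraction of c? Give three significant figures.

Leg 1: speed unknown; τ_1 = 48.94/γ_1.
Leg 2: γ = 1/√(1 − 0.972²) = 1/√0.05522 = 4.256; τ_2 = 38.30/4.256 = 9.000 ms.
Total proper time: τ_1 + 9.000 = 23.52, so τ_1 = 23.52 − 9.000 = 14.52 ms.
γ_1 = 48.94/14.52 = 3.370; β = √(1 − 1/γ²) = √0.9120.

β = 0.955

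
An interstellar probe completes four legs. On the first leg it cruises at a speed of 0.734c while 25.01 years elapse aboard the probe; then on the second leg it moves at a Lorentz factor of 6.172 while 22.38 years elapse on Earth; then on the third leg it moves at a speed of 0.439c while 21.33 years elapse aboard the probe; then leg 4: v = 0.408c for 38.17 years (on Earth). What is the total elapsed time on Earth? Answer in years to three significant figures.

Δt = 121 years

Leg 1: γ = 1/√(1 − 0.734²) = 1/√0.4612 = 1.472; Δt_1 = 1.472 × 25.01 = 36.83 years.
Leg 2: 22.38 years is already measured on Earth.
Leg 3: γ = 1/√(1 − 0.439²) = 1/√0.8073 = 1.113; Δt_3 = 1.113 × 21.33 = 23.74 years.
Leg 4: 38.17 years is already measured on Earth.
Total: 36.83 + 22.38 + 23.74 + 38.17 years.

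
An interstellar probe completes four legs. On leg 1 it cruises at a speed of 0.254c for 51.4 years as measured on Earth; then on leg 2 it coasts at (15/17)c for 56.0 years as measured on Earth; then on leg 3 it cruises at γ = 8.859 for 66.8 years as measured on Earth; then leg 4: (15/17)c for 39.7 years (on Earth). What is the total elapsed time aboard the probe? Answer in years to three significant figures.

Leg 1: γ = 1/√(1 − 0.254²) = 1/√0.9355 = 1.034; τ_1 = 51.4/1.034 = 49.71 years.
Leg 2: γ = 1/√(1 − (15/17)²) = 17/8 = 2.125; τ_2 = 56.0/2.125 = 26.35 years.
Leg 3: γ = 8.859; τ_3 = 66.8/8.859 = 7.540 years.
Leg 4: γ = 1/√(1 − (15/17)²) = 17/8 = 2.125; τ_4 = 39.7/2.125 = 18.68 years.
Total: 49.71 + 26.35 + 7.540 + 18.68 years.

τ = 102 years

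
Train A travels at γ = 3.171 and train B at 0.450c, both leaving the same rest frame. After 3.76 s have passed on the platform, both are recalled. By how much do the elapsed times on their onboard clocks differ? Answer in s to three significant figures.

|τ_A − τ_B| = 2.17 s

A: γ = 3.171; τ_A = 3.76/3.171 = 1.186 s.
B: γ = 1/√(1 − 0.450²) = 1/√0.7975 = 1.120; τ_B = 3.76/1.120 = 3.358 s.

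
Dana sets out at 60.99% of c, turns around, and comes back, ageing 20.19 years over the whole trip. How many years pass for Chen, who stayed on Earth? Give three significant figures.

Δt = 25.5 years

β = 0.6099; γ = 1/√(1 − 0.6099²) = 1/√0.6280 = 1.262
Earth-frame duration is the dilated interval: Δt = γτ = 1.262 × 20.19 years.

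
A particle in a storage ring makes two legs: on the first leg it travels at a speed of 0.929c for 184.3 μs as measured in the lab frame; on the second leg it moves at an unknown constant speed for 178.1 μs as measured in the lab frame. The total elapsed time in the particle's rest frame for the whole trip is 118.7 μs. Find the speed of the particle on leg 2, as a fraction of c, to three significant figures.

β = 0.959

Leg 1: γ = 1/√(1 − 0.929²) = 1/√0.1370 = 2.702; τ_1 = 184.3/2.702 = 68.21 μs.
Leg 2: speed unknown; τ_2 = 178.1/γ_2.
Total proper time: 68.21 + τ_2 = 118.7, so τ_2 = 118.7 − 68.21 = 50.49 μs.
γ_2 = 178.1/50.49 = 3.527; β = √(1 − 1/γ²) = √0.9196.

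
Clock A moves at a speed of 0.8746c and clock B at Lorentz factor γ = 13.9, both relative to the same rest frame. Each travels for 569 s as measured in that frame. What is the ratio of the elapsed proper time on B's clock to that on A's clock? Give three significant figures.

A: γ = 1/√(1 − 0.8746²) = 1/√0.2351 = 2.063. B: γ = 13.9.
τ_A/τ_B = γ_B/γ_A = 13.90/2.063 = 6.739, so τ_B/τ_A = 0.1484.

τ_B/τ_A = 0.148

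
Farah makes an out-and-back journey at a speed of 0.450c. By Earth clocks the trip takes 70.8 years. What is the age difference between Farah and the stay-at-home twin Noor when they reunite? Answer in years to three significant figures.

γ = 1/√(1 − 0.450²) = 1/√0.7975 = 1.120
Farah's elapsed proper time: τ = 70.8/1.120 = 63.23 years.
Age gap = Δt − τ = 70.8 − 63.23 years.

Δt − τ = 7.57 years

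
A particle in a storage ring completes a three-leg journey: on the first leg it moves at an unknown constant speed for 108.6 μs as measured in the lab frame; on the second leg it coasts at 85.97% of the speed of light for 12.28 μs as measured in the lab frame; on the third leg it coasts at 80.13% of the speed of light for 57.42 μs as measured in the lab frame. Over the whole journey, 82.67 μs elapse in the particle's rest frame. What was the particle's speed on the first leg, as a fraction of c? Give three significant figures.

β = 0.922

Leg 1: speed unknown; τ_1 = 108.6/γ_1.
Leg 2: β = 0.8597; γ = 1/√(1 − 0.8597²) = 1/√0.2609 = 1.958; τ_2 = 12.28/1.958 = 6.273 μs.
Leg 3: β = 0.8013; γ = 1/√(1 − 0.8013²) = 1/√0.3579 = 1.672; τ_3 = 57.42/1.672 = 34.35 μs.
Total proper time: τ_1 + 6.273 + 34.35 = 82.67, so τ_1 = 82.67 − 40.62 = 42.05 μs.
γ_1 = 108.6/42.05 = 2.583; β = √(1 − 1/γ²) = √0.8501.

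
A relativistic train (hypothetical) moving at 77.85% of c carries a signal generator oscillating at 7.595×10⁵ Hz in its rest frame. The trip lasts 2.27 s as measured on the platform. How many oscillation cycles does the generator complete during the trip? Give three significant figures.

β = 0.7785; γ = 1/√(1 − 0.7785²) = 1/√0.3939 = 1.593
The oscillator's own cycle count is N = f × τ where τ is the proper time on the train. τ = Δt/γ = 2.27/1.593 = 1.425 s = 1.425×10⁰ s.
N = 7.595×10⁵ × 1.425×10⁰ = 1.082×10⁶.

N = 1.08×10⁶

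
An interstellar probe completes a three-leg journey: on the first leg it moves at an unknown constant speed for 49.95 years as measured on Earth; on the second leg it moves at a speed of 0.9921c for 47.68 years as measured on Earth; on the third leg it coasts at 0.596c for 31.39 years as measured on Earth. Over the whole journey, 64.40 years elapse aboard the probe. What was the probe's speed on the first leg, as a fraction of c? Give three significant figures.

β = 0.747

Leg 1: speed unknown; τ_1 = 49.95/γ_1.
Leg 2: γ = 1/√(1 − 0.9921²) = 1/√0.01574 = 7.971; τ_2 = 47.68/7.971 = 5.981 years.
Leg 3: γ = 1/√(1 − 0.596²) = 1/√0.6448 = 1.245; τ_3 = 31.39/1.245 = 25.21 years.
Total proper time: τ_1 + 5.981 + 25.21 = 64.40, so τ_1 = 64.40 − 31.19 = 33.21 years.
γ_1 = 49.95/33.21 = 1.504; β = √(1 − 1/γ²) = √0.5579.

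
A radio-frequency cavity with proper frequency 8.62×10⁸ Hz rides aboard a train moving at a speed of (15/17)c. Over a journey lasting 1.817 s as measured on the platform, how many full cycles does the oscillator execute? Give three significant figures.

N = 7.37×10⁸

γ = 1/√(1 − (15/17)²) = 17/8 = 2.125
The oscillator's own cycle count is N = f × τ where τ is the proper time on the train. τ = Δt/γ = 1.817/2.125 = 0.8551 s = 8.551×10⁻¹ s.
N = 8.62×10⁸ × 8.551×10⁻¹ = 7.371×10⁸.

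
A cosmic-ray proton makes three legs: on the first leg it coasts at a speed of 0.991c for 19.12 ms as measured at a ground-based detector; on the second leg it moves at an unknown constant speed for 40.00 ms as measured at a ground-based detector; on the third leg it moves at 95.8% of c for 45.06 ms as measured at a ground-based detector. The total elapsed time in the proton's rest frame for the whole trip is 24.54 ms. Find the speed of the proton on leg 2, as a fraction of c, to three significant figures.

Leg 1: γ = 1/√(1 − 0.991²) = 1/√0.01792 = 7.470; τ_1 = 19.12/7.470 = 2.559 ms.
Leg 2: speed unknown; τ_2 = 40.00/γ_2.
Leg 3: β = 0.958; γ = 1/√(1 − 0.958²) = 1/√0.08224 = 3.487; τ_3 = 45.06/3.487 = 12.92 ms.
Total proper time: 2.559 + τ_2 + 12.92 = 24.54, so τ_2 = 24.54 − 15.48 = 9.059 ms.
γ_2 = 40.00/9.059 = 4.416; β = √(1 − 1/γ²) = √0.9487.

β = 0.974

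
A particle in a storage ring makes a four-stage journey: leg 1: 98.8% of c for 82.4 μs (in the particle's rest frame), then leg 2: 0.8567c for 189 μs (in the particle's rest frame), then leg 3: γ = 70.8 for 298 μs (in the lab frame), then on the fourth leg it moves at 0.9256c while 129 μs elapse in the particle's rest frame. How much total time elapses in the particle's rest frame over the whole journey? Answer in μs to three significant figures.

Leg 1: 82.4 μs is already measured in the particle's rest frame.
Leg 2: 189 μs is already measured in the particle's rest frame.
Leg 3: γ = 70.8; τ_3 = 298/70.80 = 4.209 μs.
Leg 4: 129 μs is already measured in the particle's rest frame.
Total: 82.40 + 189.0 + 4.209 + 129.0 μs.

τ = 405 μs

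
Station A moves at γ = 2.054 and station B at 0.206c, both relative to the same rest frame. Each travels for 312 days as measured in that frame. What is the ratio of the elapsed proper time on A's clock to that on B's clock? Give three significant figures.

A: γ = 2.054. B: γ = 1/√(1 − 0.206²) = 1/√0.9576 = 1.022.
τ_A/τ_B = γ_B/γ_A = 1.022/2.054 = 0.4975, so τ_A/τ_B = 0.4975.

τ_A/τ_B = 0.498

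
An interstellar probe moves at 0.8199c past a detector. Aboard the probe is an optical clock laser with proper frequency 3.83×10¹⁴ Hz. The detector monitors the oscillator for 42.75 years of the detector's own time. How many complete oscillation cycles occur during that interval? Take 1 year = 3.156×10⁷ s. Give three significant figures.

γ = 1/√(1 − 0.8199²) = 1/√0.3278 = 1.747
During 42.75 years of lab time, the oscillator's proper time advances by τ = Δt/γ = 42.75/1.747 = 24.47 years = 7.724×10⁸ s.
N = f × τ = 3.83×10¹⁴ × 7.724×10⁸ = 2.958×10²³.

N = 2.96×10²³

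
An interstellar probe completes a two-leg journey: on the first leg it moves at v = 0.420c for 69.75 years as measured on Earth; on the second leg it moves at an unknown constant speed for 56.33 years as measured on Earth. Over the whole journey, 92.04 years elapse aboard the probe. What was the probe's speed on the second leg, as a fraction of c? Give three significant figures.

Leg 1: γ = 1/√(1 − 0.420²) = 1/√0.8236 = 1.102; τ_1 = 69.75/1.102 = 63.30 years.
Leg 2: speed unknown; τ_2 = 56.33/γ_2.
Total proper time: 63.30 + τ_2 = 92.04, so τ_2 = 92.04 − 63.30 = 28.74 years.
γ_2 = 56.33/28.74 = 1.960; β = √(1 − 1/γ²) = √0.7397.

β = 0.860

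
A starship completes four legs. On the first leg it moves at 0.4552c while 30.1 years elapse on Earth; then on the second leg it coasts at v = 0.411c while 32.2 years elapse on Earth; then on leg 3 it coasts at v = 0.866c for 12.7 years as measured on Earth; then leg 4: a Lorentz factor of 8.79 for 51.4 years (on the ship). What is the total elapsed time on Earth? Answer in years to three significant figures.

Δt = 527 years

Leg 1: 30.1 years is already measured on Earth.
Leg 2: 32.2 years is already measured on Earth.
Leg 3: 12.7 years is already measured on Earth.
Leg 4: γ = 8.79; Δt_4 = 8.790 × 51.4 = 451.8 years.
Total: 30.10 + 32.20 + 12.70 + 451.8 years.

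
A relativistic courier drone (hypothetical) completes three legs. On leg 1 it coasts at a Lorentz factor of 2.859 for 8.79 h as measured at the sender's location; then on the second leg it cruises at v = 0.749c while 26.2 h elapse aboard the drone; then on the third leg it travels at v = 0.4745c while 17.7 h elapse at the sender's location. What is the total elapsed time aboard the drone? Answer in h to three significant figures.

τ = 44.9 h

Leg 1: γ = 2.859; τ_1 = 8.79/2.859 = 3.075 h.
Leg 2: 26.2 h is already measured aboard the drone.
Leg 3: γ = 1/√(1 − 0.4745²) = 1/√0.7748 = 1.136; τ_3 = 17.7/1.136 = 15.58 h.
Total: 3.075 + 26.20 + 15.58 h.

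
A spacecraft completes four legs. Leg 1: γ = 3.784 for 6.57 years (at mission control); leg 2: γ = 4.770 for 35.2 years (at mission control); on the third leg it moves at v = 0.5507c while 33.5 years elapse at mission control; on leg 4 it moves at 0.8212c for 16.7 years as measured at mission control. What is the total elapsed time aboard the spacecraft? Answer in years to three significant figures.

Leg 1: γ = 3.784; τ_1 = 6.57/3.784 = 1.736 years.
Leg 2: γ = 4.770; τ_2 = 35.2/4.770 = 7.379 years.
Leg 3: γ = 1/√(1 − 0.5507²) = 1/√0.6967 = 1.198; τ_3 = 33.5/1.198 = 27.96 years.
Leg 4: γ = 1/√(1 − 0.8212²) = 1/√0.3256 = 1.752; τ_4 = 16.7/1.752 = 9.530 years.
Total: 1.736 + 7.379 + 27.96 + 9.530 years.

τ = 46.6 years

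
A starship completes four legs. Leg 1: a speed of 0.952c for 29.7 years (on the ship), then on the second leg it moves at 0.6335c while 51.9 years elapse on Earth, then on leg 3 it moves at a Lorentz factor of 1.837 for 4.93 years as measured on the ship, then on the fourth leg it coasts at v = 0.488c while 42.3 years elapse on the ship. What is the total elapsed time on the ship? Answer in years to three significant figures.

Leg 1: 29.7 years is already measured on the ship.
Leg 2: γ = 1/√(1 − 0.6335²) = 1/√0.5987 = 1.292; τ_2 = 51.9/1.292 = 40.16 years.
Leg 3: 4.93 years is already measured on the ship.
Leg 4: 42.3 years is already measured on the ship.
Total: 29.70 + 40.16 + 4.930 + 42.30 years.

τ = 117 years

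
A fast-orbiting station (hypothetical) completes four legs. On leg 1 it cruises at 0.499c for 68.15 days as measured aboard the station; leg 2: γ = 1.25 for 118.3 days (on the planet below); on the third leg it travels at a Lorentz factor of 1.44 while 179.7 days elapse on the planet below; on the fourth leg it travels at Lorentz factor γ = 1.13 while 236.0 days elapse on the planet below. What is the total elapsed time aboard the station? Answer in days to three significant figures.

τ = 496 days

Leg 1: 68.15 days is already measured aboard the station.
Leg 2: γ = 1.25; τ_2 = 118.3/1.250 = 94.64 days.
Leg 3: γ = 1.44; τ_3 = 179.7/1.440 = 124.8 days.
Leg 4: γ = 1.13; τ_4 = 236.0/1.130 = 208.8 days.
Total: 68.15 + 94.64 + 124.8 + 208.8 days.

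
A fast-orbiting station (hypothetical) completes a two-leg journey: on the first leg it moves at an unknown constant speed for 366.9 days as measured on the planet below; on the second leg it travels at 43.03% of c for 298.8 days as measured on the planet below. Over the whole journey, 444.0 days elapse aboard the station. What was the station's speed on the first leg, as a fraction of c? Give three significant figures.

β = 0.880

Leg 1: speed unknown; τ_1 = 366.9/γ_1.
Leg 2: β = 0.4303; γ = 1/√(1 − 0.4303²) = 1/√0.8148 = 1.108; τ_2 = 298.8/1.108 = 269.7 days.
Total proper time: τ_1 + 269.7 = 444.0, so τ_1 = 444.0 − 269.7 = 174.3 days.
γ_1 = 366.9/174.3 = 2.105; β = √(1 − 1/γ²) = √0.7744.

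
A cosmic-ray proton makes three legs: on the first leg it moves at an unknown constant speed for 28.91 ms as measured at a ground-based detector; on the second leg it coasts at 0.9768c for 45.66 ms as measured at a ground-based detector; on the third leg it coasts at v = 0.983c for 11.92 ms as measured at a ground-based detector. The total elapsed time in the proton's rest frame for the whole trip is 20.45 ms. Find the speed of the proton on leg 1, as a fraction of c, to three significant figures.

Leg 1: speed unknown; τ_1 = 28.91/γ_1.
Leg 2: γ = 1/√(1 − 0.9768²) = 1/√0.04586 = 4.670; τ_2 = 45.66/4.670 = 9.778 ms.
Leg 3: γ = 1/√(1 − 0.983²) = 1/√0.03371 = 5.446; τ_3 = 11.92/5.446 = 2.189 ms.
Total proper time: τ_1 + 9.778 + 2.189 = 20.45, so τ_1 = 20.45 − 11.97 = 8.483 ms.
γ_1 = 28.91/8.483 = 3.408; β = √(1 − 1/γ²) = √0.9139.

β = 0.956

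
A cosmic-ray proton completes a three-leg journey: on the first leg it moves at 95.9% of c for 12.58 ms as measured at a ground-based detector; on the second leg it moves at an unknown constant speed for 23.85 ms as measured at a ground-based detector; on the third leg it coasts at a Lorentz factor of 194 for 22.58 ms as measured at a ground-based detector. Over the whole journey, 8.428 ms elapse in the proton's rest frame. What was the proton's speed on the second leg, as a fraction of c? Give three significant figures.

Leg 1: β = 0.959; γ = 1/√(1 − 0.959²) = 1/√0.08032 = 3.529; τ_1 = 12.58/3.529 = 3.565 ms.
Leg 2: speed unknown; τ_2 = 23.85/γ_2.
Leg 3: γ = 194; τ_3 = 22.58/194.0 = 0.1164 ms.
Total proper time: 3.565 + τ_2 + 0.1164 = 8.428, so τ_2 = 8.428 − 3.682 = 4.746 ms.
γ_2 = 23.85/4.746 = 5.025; β = √(1 − 1/γ²) = √0.9604.

β = 0.980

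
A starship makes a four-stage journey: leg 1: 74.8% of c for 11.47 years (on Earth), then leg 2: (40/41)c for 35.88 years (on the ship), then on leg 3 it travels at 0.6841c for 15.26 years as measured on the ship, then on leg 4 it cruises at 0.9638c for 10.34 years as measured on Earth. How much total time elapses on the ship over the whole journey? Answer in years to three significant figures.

τ = 61.5 years

Leg 1: β = 0.748; γ = 1/√(1 − 0.748²) = 1/√0.4405 = 1.507; τ_1 = 11.47/1.507 = 7.613 years.
Leg 2: 35.88 years is already measured on the ship.
Leg 3: 15.26 years is already measured on the ship.
Leg 4: γ = 1/√(1 − 0.9638²) = 1/√0.07109 = 3.751; τ_4 = 10.34/3.751 = 2.757 years.
Total: 7.613 + 35.88 + 15.26 + 2.757 years.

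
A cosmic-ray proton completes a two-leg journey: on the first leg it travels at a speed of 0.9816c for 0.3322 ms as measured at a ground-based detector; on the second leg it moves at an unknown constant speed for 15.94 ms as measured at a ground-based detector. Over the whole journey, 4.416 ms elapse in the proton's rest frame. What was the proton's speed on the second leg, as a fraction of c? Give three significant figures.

β = 0.962

Leg 1: γ = 1/√(1 − 0.9816²) = 1/√0.03646 = 5.237; τ_1 = 0.3322/5.237 = 0.06343 ms.
Leg 2: speed unknown; τ_2 = 15.94/γ_2.
Total proper time: 0.06343 + τ_2 = 4.416, so τ_2 = 4.416 − 0.06343 = 4.353 ms.
γ_2 = 15.94/4.353 = 3.662; β = √(1 − 1/γ²) = √0.9254.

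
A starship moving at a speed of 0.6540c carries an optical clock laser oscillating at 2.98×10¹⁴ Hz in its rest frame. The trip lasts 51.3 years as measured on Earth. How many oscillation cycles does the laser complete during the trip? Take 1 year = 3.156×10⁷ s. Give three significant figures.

N = 3.65×10²³

γ = 1/√(1 − 0.6540²) = 1/√0.5723 = 1.322
The oscillator's own cycle count is N = f × τ where τ is the proper time on the ship. τ = Δt/γ = 51.3/1.322 = 38.81 years = 1.225×10⁹ s.
N = 2.98×10¹⁴ × 1.225×10⁹ = 3.650×10²³.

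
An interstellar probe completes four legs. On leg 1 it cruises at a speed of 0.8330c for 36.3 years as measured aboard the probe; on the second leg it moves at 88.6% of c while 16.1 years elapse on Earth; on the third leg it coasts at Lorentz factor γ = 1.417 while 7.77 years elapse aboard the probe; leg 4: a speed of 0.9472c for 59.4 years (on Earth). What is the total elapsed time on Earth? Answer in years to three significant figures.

Δt = 152 years

Leg 1: γ = 1/√(1 − 0.8330²) = 1/√0.3061 = 1.807; Δt_1 = 1.807 × 36.3 = 65.61 years.
Leg 2: 16.1 years is already measured on Earth.
Leg 3: γ = 1.417; Δt_3 = 1.417 × 7.77 = 11.01 years.
Leg 4: 59.4 years is already measured on Earth.
Total: 65.61 + 16.10 + 11.01 + 59.40 years.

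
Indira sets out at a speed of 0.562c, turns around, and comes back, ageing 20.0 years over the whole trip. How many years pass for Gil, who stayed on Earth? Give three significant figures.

γ = 1/√(1 − 0.562²) = 1/√0.6842 = 1.209
Earth-frame duration is the dilated interval: Δt = γτ = 1.209 × 20.0 years.

Δt = 24.2 years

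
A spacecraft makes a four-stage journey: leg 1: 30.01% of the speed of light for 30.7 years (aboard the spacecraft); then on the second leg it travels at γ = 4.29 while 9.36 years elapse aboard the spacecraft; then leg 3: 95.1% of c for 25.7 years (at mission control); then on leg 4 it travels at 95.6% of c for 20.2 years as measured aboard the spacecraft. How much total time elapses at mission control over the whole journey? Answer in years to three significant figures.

Leg 1: β = 0.3001; γ = 1/√(1 − 0.3001²) = 1/√0.9099 = 1.048; Δt_1 = 1.048 × 30.7 = 32.18 years.
Leg 2: γ = 4.29; Δt_2 = 4.290 × 9.36 = 40.15 years.
Leg 3: 25.7 years is already measured at mission control.
Leg 4: β = 0.956; γ = 1/√(1 − 0.956²) = 1/√0.08606 = 3.409; Δt_4 = 3.409 × 20.2 = 68.86 years.
Total: 32.18 + 40.15 + 25.70 + 68.86 years.

Δt = 167 years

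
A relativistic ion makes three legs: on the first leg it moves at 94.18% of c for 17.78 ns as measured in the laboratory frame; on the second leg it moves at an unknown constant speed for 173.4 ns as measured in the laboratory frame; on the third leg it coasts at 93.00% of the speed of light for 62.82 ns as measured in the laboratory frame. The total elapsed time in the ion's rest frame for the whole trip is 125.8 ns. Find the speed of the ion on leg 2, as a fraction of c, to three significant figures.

Leg 1: β = 0.9418; γ = 1/√(1 − 0.9418²) = 1/√0.1130 = 2.975; τ_1 = 17.78/2.975 = 5.977 ns.
Leg 2: speed unknown; τ_2 = 173.4/γ_2.
Leg 3: β = 0.9300; γ = 1/√(1 − 0.9300²) = 1/√0.1351 = 2.721; τ_3 = 62.82/2.721 = 23.09 ns.
Total proper time: 5.977 + τ_2 + 23.09 = 125.8, so τ_2 = 125.8 − 29.07 = 96.73 ns.
γ_2 = 173.4/96.73 = 1.793; β = √(1 − 1/γ²) = √0.6888.

β = 0.830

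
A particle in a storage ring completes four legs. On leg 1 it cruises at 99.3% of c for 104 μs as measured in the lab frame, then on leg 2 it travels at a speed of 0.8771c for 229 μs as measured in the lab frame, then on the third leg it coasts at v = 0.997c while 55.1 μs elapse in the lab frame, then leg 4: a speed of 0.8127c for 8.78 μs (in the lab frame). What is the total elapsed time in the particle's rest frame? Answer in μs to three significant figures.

Leg 1: β = 0.993; γ = 1/√(1 − 0.993²) = 1/√0.01395 = 8.466; τ_1 = 104/8.466 = 12.28 μs.
Leg 2: γ = 1/√(1 − 0.8771²) = 1/√0.2307 = 2.082; τ_2 = 229/2.082 = 110.0 μs.
Leg 3: γ = 1/√(1 − 0.997²) = 1/√0.005991 = 12.92; τ_3 = 55.1/12.92 = 4.265 μs.
Leg 4: γ = 1/√(1 − 0.8127²) = 1/√0.3395 = 1.716; τ_4 = 8.78/1.716 = 5.116 μs.
Total: 12.28 + 110.0 + 4.265 + 5.116 μs.

τ = 132 μs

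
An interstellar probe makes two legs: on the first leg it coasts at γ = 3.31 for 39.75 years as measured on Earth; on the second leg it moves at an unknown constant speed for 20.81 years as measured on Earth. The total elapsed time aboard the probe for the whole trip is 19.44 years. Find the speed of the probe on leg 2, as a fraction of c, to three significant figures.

β = 0.934

Leg 1: γ = 3.31; τ_1 = 39.75/3.310 = 12.01 years.
Leg 2: speed unknown; τ_2 = 20.81/γ_2.
Total proper time: 12.01 + τ_2 = 19.44, so τ_2 = 19.44 − 12.01 = 7.431 years.
γ_2 = 20.81/7.431 = 2.800; β = √(1 − 1/γ²) = √0.8725.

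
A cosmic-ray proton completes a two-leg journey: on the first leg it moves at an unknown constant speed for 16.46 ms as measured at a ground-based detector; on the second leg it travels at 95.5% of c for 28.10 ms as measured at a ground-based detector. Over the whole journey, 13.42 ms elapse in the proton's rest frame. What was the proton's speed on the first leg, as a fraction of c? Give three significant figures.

β = 0.951

Leg 1: speed unknown; τ_1 = 16.46/γ_1.
Leg 2: β = 0.955; γ = 1/√(1 − 0.955²) = 1/√0.08798 = 3.371; τ_2 = 28.10/3.371 = 8.335 ms.
Total proper time: τ_1 + 8.335 = 13.42, so τ_1 = 13.42 − 8.335 = 5.085 ms.
γ_1 = 16.46/5.085 = 3.237; β = √(1 − 1/γ²) = √0.9045.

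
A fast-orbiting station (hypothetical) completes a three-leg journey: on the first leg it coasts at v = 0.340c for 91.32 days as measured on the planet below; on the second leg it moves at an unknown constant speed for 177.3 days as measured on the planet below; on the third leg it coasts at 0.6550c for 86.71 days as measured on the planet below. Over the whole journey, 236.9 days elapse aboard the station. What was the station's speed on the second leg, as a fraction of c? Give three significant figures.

β = 0.876

Leg 1: γ = 1/√(1 − 0.340²) = 1/√0.8844 = 1.063; τ_1 = 91.32/1.063 = 85.88 days.
Leg 2: speed unknown; τ_2 = 177.3/γ_2.
Leg 3: γ = 1/√(1 − 0.6550²) = 1/√0.5710 = 1.323; τ_3 = 86.71/1.323 = 65.52 days.
Total proper time: 85.88 + τ_2 + 65.52 = 236.9, so τ_2 = 236.9 − 151.4 = 85.50 days.
γ_2 = 177.3/85.50 = 2.074; β = √(1 − 1/γ²) = √0.7675.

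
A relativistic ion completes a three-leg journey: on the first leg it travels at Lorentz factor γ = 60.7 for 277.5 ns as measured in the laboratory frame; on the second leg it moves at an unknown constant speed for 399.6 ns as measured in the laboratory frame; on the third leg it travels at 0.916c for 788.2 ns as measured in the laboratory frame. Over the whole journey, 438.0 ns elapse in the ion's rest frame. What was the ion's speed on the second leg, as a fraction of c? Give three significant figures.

Leg 1: γ = 60.7; τ_1 = 277.5/60.70 = 4.572 ns.
Leg 2: speed unknown; τ_2 = 399.6/γ_2.
Leg 3: γ = 1/√(1 − 0.916²) = 1/√0.1609 = 2.493; τ_3 = 788.2/2.493 = 316.2 ns.
Total proper time: 4.572 + τ_2 + 316.2 = 438.0, so τ_2 = 438.0 − 320.8 = 117.2 ns.
γ_2 = 399.6/117.2 = 3.409; β = √(1 − 1/γ²) = √0.9140.

β = 0.956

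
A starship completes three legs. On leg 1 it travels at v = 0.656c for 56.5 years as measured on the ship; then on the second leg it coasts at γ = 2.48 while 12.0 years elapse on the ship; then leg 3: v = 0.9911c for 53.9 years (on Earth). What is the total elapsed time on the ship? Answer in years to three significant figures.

Leg 1: 56.5 years is already measured on the ship.
Leg 2: 12.0 years is already measured on the ship.
Leg 3: γ = 1/√(1 − 0.9911²) = 1/√0.01772 = 7.512; τ_3 = 53.9/7.512 = 7.175 years.
Total: 56.50 + 12.00 + 7.175 years.

τ = 75.7 years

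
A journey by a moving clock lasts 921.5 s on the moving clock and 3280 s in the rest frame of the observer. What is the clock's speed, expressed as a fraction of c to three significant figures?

The proper time is measured on the moving clock (both events occur at the clock's location); Δt is measured in the rest frame of the observer. γ = Δt/τ = 3280/921.5 = 3.559.
β = √(1 − 1/γ²) = √(1 − 0.07893) = √0.9211

β = 0.960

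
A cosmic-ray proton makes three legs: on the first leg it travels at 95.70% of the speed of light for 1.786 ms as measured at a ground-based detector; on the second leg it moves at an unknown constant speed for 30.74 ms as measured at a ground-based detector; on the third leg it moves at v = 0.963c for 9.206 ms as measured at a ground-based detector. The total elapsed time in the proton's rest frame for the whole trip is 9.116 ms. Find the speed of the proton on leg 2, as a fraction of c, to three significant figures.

β = 0.980

Leg 1: β = 0.9570; γ = 1/√(1 − 0.9570²) = 1/√0.08415 = 3.447; τ_1 = 1.786/3.447 = 0.5181 ms.
Leg 2: speed unknown; τ_2 = 30.74/γ_2.
Leg 3: γ = 1/√(1 − 0.963²) = 1/√0.07263 = 3.711; τ_3 = 9.206/3.711 = 2.481 ms.
Total proper time: 0.5181 + τ_2 + 2.481 = 9.116, so τ_2 = 9.116 − 2.999 = 6.117 ms.
γ_2 = 30.74/6.117 = 5.025; β = √(1 − 1/γ²) = √0.9604.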